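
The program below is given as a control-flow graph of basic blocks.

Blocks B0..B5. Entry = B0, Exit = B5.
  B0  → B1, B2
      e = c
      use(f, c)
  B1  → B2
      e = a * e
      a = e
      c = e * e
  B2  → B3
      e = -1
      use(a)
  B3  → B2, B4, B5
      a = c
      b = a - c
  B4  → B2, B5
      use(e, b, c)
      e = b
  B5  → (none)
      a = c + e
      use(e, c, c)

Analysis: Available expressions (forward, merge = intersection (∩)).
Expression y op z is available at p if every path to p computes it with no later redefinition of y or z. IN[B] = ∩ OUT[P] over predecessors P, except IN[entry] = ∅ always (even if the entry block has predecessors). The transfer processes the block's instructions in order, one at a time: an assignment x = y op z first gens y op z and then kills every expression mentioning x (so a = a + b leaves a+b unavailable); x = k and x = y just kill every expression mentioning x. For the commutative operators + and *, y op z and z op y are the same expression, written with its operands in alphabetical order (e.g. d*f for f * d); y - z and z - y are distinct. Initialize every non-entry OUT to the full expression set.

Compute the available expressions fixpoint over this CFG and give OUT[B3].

Answer: {a-c}

Working:
Converged values:
  B0:   IN={}   OUT={}
  B1:   IN={}   OUT={e*e}
  B2:   IN={}   OUT={}
  B3:   IN={}   OUT={a-c}
  B4:   IN={a-c}   OUT={a-c}
  B5:   IN={a-c}   OUT={c+e}

Merge at B3: IN[B3] = OUT[B2] = {}
Applying B3's transfer function to that IN value gives OUT[B3] (row B3 above).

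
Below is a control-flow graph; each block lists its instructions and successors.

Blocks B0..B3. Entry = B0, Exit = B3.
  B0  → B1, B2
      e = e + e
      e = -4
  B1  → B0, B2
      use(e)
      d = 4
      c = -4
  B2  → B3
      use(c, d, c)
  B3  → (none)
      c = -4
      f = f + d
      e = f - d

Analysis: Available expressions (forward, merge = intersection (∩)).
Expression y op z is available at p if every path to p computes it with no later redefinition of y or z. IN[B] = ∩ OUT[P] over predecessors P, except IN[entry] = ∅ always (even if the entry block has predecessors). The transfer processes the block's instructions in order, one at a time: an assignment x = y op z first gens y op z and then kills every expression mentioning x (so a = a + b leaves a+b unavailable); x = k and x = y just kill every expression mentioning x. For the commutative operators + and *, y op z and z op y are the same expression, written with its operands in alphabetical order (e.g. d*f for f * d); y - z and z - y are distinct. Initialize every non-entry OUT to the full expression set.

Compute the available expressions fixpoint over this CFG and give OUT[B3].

Converged values:
  B0: | IN={} | OUT={}
  B1: | IN={} | OUT={}
  B2: | IN={} | OUT={}
  B3: | IN={} | OUT={f-d}

Merge at B3: IN[B3] = OUT[B2] = {}
Applying B3's transfer function to that IN value gives OUT[B3] (row B3 above).

Answer: {f-d}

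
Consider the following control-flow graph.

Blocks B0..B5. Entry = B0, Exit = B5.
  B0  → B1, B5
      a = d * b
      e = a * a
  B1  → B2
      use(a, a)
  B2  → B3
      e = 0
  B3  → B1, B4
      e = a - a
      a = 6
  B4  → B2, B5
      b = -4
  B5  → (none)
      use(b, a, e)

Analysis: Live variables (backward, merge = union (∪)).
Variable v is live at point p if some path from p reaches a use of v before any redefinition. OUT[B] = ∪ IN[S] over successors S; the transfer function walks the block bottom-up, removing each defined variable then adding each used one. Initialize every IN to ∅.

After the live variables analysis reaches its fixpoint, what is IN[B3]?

Fixpoint table:
  B0:   IN={b, d}   OUT={a, b, e}
  B1:   IN={a}   OUT={a}
  B2:   IN={a}   OUT={a}
  B3:   IN={a}   OUT={a, e}
  B4:   IN={a, e}   OUT={a, b, e}
  B5:   IN={a, b, e}   OUT={}

Merge at B3: OUT[B3] = IN[B1] ⊔ IN[B4] = {a, e}
Applying B3's transfer function to that OUT value gives IN[B3] (row B3 above).

Answer: {a}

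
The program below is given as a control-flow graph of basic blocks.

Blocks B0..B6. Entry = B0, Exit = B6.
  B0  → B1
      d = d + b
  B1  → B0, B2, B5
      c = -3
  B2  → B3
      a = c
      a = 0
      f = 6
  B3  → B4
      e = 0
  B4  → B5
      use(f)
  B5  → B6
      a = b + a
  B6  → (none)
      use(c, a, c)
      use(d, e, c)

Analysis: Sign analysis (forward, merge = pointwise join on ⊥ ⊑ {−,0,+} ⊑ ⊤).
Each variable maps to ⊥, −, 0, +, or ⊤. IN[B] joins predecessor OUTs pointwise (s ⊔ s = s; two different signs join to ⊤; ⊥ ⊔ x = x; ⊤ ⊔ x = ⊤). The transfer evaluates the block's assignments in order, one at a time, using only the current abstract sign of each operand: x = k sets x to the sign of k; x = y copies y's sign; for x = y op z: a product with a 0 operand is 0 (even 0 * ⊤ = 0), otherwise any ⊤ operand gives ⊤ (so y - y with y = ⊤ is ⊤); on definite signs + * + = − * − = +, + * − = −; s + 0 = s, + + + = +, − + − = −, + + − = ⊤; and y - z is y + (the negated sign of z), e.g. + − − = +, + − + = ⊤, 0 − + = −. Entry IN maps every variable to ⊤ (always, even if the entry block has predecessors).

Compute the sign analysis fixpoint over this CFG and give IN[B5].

Answer: {a: ⊤, b: ⊤, c: -, d: ⊤, e: ⊤, f: ⊤}

Working:
Converged values:
  B0:  IN=(all ⊤)  OUT=(all ⊤)
  B1:  IN=(all ⊤)  OUT={c:-; rest ⊤}
  B2:  IN={c:-; rest ⊤}  OUT={a:0, c:-, f:+; rest ⊤}
  B3:  IN={a:0, c:-, f:+; rest ⊤}  OUT={a:0, c:-, e:0, f:+; rest ⊤}
  B4:  IN={a:0, c:-, e:0, f:+; rest ⊤}  OUT={a:0, c:-, e:0, f:+; rest ⊤}
  B5:  IN={c:-; rest ⊤}  OUT={c:-; rest ⊤}
  B6:  IN={c:-; rest ⊤}  OUT={c:-; rest ⊤}

Merge at B5: IN[B5] = OUT[B1] ⊔ OUT[B4] = {a: ⊤, b: ⊤, c: -, d: ⊤, e: ⊤, f: ⊤}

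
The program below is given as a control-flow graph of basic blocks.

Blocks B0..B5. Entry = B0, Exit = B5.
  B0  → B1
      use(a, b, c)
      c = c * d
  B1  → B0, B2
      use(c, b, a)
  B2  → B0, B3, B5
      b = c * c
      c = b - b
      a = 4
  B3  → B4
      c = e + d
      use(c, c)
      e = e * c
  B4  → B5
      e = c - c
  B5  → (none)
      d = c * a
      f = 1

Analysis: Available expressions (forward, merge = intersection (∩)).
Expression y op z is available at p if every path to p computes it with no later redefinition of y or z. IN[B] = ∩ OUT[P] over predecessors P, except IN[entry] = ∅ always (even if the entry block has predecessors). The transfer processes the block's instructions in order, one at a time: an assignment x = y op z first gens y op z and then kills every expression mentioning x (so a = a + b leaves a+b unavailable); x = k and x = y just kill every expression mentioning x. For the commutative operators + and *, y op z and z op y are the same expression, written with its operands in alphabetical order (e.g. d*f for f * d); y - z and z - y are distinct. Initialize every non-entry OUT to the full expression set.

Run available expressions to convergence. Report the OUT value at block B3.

Answer: {b-b}

Trace:
Converged values:
  B0: | IN={} | OUT={}
  B1: | IN={} | OUT={}
  B2: | IN={} | OUT={b-b}
  B3: | IN={b-b} | OUT={b-b}
  B4: | IN={b-b} | OUT={b-b, c-c}
  B5: | IN={b-b} | OUT={a*c, b-b}

Merge at B3: IN[B3] = OUT[B2] = {b-b}
Applying B3's transfer function to that IN value gives OUT[B3] (row B3 above).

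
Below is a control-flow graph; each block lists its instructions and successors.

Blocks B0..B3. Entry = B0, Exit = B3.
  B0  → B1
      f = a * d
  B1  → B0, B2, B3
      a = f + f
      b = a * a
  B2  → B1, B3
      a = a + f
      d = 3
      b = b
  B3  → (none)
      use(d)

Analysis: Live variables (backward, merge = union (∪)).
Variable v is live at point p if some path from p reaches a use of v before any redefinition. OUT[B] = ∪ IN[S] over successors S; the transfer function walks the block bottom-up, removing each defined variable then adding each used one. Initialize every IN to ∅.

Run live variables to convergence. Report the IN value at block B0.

Answer: {a, d}

Working:
Fixpoint table:
  B0:   IN={a, d}   OUT={d, f}
  B1:   IN={d, f}   OUT={a, b, d, f}
  B2:   IN={a, b, f}   OUT={d, f}
  B3:   IN={d}   OUT={}

Merge at B0: OUT[B0] = IN[B1] = {d, f}
Applying B0's transfer function to that OUT value gives IN[B0] (row B0 above).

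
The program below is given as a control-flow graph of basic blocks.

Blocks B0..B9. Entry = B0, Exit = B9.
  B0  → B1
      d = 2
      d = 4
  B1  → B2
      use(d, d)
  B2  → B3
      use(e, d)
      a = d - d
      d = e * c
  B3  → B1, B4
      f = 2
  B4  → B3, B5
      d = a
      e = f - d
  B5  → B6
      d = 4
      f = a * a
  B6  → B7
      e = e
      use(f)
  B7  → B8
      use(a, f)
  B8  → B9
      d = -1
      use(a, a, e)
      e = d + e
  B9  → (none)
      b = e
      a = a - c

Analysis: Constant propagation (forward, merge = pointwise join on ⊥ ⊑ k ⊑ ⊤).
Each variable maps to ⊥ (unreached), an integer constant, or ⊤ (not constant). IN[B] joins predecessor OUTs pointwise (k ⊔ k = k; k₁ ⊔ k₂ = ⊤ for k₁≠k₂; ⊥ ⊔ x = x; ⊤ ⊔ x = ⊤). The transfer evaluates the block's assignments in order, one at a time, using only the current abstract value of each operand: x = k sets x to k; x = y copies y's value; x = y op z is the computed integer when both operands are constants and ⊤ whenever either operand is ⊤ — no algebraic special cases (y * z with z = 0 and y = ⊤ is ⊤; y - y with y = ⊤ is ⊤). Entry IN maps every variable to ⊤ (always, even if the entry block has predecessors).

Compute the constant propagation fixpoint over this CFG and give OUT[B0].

Answer: {a: ⊤, b: ⊤, c: ⊤, d: 4, e: ⊤, f: ⊤}

Working:
Per-block solution:
  B0: | IN=(all ⊤) | OUT={d:4; rest ⊤}
  B1: | IN=(all ⊤) | OUT=(all ⊤)
  B2: | IN=(all ⊤) | OUT=(all ⊤)
  B3: | IN=(all ⊤) | OUT={f:2; rest ⊤}
  B4: | IN={f:2; rest ⊤} | OUT={f:2; rest ⊤}
  B5: | IN={f:2; rest ⊤} | OUT={d:4; rest ⊤}
  B6: | IN={d:4; rest ⊤} | OUT={d:4; rest ⊤}
  B7: | IN={d:4; rest ⊤} | OUT={d:4; rest ⊤}
  B8: | IN={d:4; rest ⊤} | OUT={d:-1; rest ⊤}
  B9: | IN={d:-1; rest ⊤} | OUT={d:-1; rest ⊤}

B0 is the boundary node: IN[B0] = {a: ⊤, b: ⊤, c: ⊤, d: ⊤, e: ⊤, f: ⊤}
Applying B0's transfer function to that IN value gives OUT[B0] (row B0 above).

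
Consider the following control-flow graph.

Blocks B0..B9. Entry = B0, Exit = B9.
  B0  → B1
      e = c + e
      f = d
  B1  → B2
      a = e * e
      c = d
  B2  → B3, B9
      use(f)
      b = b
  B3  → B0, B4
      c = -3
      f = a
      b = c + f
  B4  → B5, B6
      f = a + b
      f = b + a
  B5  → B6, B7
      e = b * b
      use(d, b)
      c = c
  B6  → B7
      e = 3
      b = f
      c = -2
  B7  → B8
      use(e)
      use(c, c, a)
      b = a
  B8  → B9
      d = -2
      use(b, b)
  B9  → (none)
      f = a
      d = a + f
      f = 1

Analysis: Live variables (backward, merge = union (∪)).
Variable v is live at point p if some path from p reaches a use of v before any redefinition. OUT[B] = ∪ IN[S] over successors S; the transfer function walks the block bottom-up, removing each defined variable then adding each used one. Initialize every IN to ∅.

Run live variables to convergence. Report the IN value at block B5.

Answer: {a, b, c, d, f}

Derivation:
Fixpoint table:
  B0: | IN={b, c, d, e} | OUT={b, d, e, f}
  B1: | IN={b, d, e, f} | OUT={a, b, d, e, f}
  B2: | IN={a, b, d, e, f} | OUT={a, d, e}
  B3: | IN={a, d, e} | OUT={a, b, c, d, e}
  B4: | IN={a, b, c, d} | OUT={a, b, c, d, f}
  B5: | IN={a, b, c, d, f} | OUT={a, c, e, f}
  B6: | IN={a, f} | OUT={a, c, e}
  B7: | IN={a, c, e} | OUT={a, b}
  B8: | IN={a, b} | OUT={a}
  B9: | IN={a} | OUT={}

Merge at B5: OUT[B5] = IN[B6] ⊔ IN[B7] = {a, c, e, f}
Applying B5's transfer function to that OUT value gives IN[B5] (row B5 above).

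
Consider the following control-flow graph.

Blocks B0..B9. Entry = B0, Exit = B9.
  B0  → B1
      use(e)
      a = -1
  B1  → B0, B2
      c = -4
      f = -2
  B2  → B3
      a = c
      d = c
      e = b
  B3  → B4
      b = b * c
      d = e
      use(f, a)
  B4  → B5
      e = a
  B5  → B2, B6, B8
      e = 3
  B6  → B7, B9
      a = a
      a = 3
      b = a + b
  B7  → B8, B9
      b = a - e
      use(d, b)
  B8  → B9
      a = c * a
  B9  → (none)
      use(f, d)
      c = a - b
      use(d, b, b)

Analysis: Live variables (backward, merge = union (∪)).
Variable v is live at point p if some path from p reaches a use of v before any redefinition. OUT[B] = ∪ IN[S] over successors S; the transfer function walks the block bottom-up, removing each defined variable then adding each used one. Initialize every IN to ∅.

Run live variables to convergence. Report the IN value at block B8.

Answer: {a, b, c, d, f}

Trace:
Converged values:
  B0: | IN={b, e} | OUT={b, e}
  B1: | IN={b, e} | OUT={b, c, e, f}
  B2: | IN={b, c, f} | OUT={a, b, c, e, f}
  B3: | IN={a, b, c, e, f} | OUT={a, b, c, d, f}
  B4: | IN={a, b, c, d, f} | OUT={a, b, c, d, f}
  B5: | IN={a, b, c, d, f} | OUT={a, b, c, d, e, f}
  B6: | IN={a, b, c, d, e, f} | OUT={a, b, c, d, e, f}
  B7: | IN={a, c, d, e, f} | OUT={a, b, c, d, f}
  B8: | IN={a, b, c, d, f} | OUT={a, b, d, f}
  B9: | IN={a, b, d, f} | OUT={}

Merge at B8: OUT[B8] = IN[B9] = {a, b, d, f}
Applying B8's transfer function to that OUT value gives IN[B8] (row B8 above).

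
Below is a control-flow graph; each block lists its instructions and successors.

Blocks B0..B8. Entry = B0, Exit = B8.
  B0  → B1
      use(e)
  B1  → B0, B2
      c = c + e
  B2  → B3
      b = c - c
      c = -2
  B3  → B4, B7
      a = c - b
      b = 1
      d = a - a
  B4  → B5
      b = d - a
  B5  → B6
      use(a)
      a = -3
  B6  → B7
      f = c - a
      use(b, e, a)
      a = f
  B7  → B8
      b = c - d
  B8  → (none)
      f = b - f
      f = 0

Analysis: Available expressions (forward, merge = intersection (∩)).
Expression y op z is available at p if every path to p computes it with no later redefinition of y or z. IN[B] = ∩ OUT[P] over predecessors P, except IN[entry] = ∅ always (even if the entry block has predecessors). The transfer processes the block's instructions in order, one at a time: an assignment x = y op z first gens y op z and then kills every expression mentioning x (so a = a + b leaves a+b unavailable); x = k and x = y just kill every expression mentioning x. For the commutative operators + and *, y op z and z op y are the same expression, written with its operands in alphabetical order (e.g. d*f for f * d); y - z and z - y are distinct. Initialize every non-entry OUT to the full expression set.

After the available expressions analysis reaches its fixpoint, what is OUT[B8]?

Answer: {c-d}

Working:
Fixpoint table:
  B0:   IN={}   OUT={}
  B1:   IN={}   OUT={}
  B2:   IN={}   OUT={}
  B3:   IN={}   OUT={a-a}
  B4:   IN={a-a}   OUT={a-a, d-a}
  B5:   IN={a-a, d-a}   OUT={}
  B6:   IN={}   OUT={}
  B7:   IN={}   OUT={c-d}
  B8:   IN={c-d}   OUT={c-d}

Merge at B8: IN[B8] = OUT[B7] = {c-d}
Applying B8's transfer function to that IN value gives OUT[B8] (row B8 above).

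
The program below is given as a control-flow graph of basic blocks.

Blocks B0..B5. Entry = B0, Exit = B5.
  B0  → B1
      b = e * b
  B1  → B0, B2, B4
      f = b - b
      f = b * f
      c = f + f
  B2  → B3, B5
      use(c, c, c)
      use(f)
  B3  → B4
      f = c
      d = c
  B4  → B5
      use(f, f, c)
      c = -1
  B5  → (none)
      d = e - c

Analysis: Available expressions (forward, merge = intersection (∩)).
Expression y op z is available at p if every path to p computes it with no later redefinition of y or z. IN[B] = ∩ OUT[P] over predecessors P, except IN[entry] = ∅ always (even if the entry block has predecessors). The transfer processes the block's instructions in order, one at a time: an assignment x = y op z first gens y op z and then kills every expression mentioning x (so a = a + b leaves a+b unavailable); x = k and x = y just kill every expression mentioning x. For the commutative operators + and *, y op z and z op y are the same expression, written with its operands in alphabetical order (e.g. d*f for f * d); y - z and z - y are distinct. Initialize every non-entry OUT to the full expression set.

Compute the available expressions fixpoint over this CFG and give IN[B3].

Converged values:
  B0:  IN={}  OUT={}
  B1:  IN={}  OUT={b-b, f+f}
  B2:  IN={b-b, f+f}  OUT={b-b, f+f}
  B3:  IN={b-b, f+f}  OUT={b-b}
  B4:  IN={b-b}  OUT={b-b}
  B5:  IN={b-b}  OUT={b-b, e-c}

Merge at B3: IN[B3] = OUT[B2] = {b-b, f+f}

Answer: {b-b, f+f}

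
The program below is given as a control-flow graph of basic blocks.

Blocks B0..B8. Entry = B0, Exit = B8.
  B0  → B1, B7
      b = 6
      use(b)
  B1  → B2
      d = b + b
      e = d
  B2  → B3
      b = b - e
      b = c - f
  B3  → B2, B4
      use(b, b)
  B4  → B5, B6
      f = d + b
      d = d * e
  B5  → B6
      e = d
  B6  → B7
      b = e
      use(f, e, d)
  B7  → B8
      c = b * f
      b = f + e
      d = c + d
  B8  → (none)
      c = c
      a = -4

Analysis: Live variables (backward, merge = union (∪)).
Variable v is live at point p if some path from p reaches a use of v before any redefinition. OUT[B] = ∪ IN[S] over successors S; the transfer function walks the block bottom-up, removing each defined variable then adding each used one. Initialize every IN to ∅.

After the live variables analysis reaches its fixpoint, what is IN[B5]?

Answer: {d, f}

Trace:
Per-block solution:
  B0: | IN={c, d, e, f} | OUT={b, c, d, e, f}
  B1: | IN={b, c, f} | OUT={b, c, d, e, f}
  B2: | IN={b, c, d, e, f} | OUT={b, c, d, e, f}
  B3: | IN={b, c, d, e, f} | OUT={b, c, d, e, f}
  B4: | IN={b, d, e} | OUT={d, e, f}
  B5: | IN={d, f} | OUT={d, e, f}
  B6: | IN={d, e, f} | OUT={b, d, e, f}
  B7: | IN={b, d, e, f} | OUT={c}
  B8: | IN={c} | OUT={}

Merge at B5: OUT[B5] = IN[B6] = {d, e, f}
Applying B5's transfer function to that OUT value gives IN[B5] (row B5 above).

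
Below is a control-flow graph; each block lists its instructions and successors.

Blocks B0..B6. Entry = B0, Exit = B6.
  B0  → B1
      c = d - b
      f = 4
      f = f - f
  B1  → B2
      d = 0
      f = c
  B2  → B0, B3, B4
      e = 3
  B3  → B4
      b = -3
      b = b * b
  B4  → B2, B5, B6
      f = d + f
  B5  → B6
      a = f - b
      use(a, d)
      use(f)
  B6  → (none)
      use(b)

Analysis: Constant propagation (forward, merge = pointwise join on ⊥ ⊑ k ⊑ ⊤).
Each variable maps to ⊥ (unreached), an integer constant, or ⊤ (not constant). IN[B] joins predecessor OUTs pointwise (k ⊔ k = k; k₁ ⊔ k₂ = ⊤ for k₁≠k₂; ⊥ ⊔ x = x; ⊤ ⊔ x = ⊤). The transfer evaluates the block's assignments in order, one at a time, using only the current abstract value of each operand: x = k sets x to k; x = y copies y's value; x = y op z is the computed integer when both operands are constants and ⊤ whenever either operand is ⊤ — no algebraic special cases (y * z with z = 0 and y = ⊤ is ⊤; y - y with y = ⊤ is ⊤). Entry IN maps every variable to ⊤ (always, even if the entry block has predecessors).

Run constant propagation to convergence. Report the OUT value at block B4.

Answer: {a: ⊤, b: ⊤, c: ⊤, d: 0, e: 3, f: ⊤}

Working:
Fixpoint table:
  B0:  IN=(all ⊤)  OUT={f:0; rest ⊤}
  B1:  IN={f:0; rest ⊤}  OUT={d:0; rest ⊤}
  B2:  IN={d:0; rest ⊤}  OUT={d:0, e:3; rest ⊤}
  B3:  IN={d:0, e:3; rest ⊤}  OUT={b:9, d:0, e:3; rest ⊤}
  B4:  IN={d:0, e:3; rest ⊤}  OUT={d:0, e:3; rest ⊤}
  B5:  IN={d:0, e:3; rest ⊤}  OUT={d:0, e:3; rest ⊤}
  B6:  IN={d:0, e:3; rest ⊤}  OUT={d:0, e:3; rest ⊤}

Merge at B4: IN[B4] = OUT[B2] ⊔ OUT[B3] = {a: ⊤, b: ⊤, c: ⊤, d: 0, e: 3, f: ⊤}
Applying B4's transfer function to that IN value gives OUT[B4] (row B4 above).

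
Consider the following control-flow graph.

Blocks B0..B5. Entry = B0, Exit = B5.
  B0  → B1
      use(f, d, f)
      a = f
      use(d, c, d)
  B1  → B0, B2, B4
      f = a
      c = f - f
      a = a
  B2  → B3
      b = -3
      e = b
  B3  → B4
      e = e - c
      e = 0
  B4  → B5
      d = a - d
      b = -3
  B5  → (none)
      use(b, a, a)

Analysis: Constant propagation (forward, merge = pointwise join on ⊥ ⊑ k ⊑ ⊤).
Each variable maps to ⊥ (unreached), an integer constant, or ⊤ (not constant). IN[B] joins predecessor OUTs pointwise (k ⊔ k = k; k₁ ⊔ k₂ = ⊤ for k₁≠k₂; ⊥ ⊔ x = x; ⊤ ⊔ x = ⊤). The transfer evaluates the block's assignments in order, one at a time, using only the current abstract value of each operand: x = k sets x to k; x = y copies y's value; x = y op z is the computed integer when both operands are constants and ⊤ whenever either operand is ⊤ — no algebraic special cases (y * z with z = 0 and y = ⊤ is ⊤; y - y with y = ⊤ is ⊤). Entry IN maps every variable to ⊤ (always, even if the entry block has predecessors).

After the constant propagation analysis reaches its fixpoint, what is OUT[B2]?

Answer: {a: ⊤, b: -3, c: ⊤, d: ⊤, e: -3, f: ⊤}

Derivation:
Fixpoint table:
  B0: | IN=(all ⊤) | OUT=(all ⊤)
  B1: | IN=(all ⊤) | OUT=(all ⊤)
  B2: | IN=(all ⊤) | OUT={b:-3, e:-3; rest ⊤}
  B3: | IN={b:-3, e:-3; rest ⊤} | OUT={b:-3, e:0; rest ⊤}
  B4: | IN=(all ⊤) | OUT={b:-3; rest ⊤}
  B5: | IN={b:-3; rest ⊤} | OUT={b:-3; rest ⊤}

Merge at B2: IN[B2] = OUT[B1] = {a: ⊤, b: ⊤, c: ⊤, d: ⊤, e: ⊤, f: ⊤}
Applying B2's transfer function to that IN value gives OUT[B2] (row B2 above).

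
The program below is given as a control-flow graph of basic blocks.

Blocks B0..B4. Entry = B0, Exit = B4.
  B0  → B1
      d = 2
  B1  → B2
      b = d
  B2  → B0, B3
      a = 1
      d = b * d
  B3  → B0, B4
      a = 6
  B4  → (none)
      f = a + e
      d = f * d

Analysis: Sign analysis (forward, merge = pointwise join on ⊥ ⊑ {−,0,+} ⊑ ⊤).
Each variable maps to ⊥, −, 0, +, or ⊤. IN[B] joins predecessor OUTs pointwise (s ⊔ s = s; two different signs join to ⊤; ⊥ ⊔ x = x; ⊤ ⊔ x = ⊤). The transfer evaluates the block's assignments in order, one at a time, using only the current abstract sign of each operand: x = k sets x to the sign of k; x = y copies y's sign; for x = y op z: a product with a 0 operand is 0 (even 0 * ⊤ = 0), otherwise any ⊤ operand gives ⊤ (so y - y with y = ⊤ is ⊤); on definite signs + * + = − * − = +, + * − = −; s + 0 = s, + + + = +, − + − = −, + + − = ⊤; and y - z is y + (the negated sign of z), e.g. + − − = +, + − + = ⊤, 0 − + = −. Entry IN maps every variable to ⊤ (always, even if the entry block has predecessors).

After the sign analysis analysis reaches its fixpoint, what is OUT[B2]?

Fixpoint table:
  B0: | IN=(all ⊤) | OUT={d:+; rest ⊤}
  B1: | IN={d:+; rest ⊤} | OUT={b:+, d:+; rest ⊤}
  B2: | IN={b:+, d:+; rest ⊤} | OUT={a:+, b:+, d:+; rest ⊤}
  B3: | IN={a:+, b:+, d:+; rest ⊤} | OUT={a:+, b:+, d:+; rest ⊤}
  B4: | IN={a:+, b:+, d:+; rest ⊤} | OUT={a:+, b:+; rest ⊤}

Merge at B2: IN[B2] = OUT[B1] = {a: ⊤, b: +, c: ⊤, d: +, e: ⊤, f: ⊤}
Applying B2's transfer function to that IN value gives OUT[B2] (row B2 above).

Answer: {a: +, b: +, c: ⊤, d: +, e: ⊤, f: ⊤}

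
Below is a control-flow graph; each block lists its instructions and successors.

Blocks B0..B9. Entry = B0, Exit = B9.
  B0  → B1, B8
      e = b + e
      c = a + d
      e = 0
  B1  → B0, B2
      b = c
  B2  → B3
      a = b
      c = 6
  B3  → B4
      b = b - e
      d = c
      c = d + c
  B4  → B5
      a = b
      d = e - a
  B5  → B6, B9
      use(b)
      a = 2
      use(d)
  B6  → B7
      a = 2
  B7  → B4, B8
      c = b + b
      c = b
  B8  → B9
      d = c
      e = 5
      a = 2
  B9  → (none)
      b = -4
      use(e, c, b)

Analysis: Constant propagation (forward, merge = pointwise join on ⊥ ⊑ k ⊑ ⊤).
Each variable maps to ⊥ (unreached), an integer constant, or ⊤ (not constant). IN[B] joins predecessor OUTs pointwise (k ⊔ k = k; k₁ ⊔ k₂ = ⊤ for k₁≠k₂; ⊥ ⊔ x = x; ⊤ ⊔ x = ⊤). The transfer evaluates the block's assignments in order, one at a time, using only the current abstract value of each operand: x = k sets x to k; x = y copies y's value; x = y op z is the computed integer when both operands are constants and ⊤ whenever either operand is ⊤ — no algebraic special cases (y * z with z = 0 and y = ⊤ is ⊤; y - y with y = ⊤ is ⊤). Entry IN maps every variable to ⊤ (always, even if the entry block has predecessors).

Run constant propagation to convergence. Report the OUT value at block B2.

Answer: {a: ⊤, b: ⊤, c: 6, d: ⊤, e: 0, f: ⊤}

Working:
Fixpoint table:
  B0: | IN=(all ⊤) | OUT={e:0; rest ⊤}
  B1: | IN={e:0; rest ⊤} | OUT={e:0; rest ⊤}
  B2: | IN={e:0; rest ⊤} | OUT={c:6, e:0; rest ⊤}
  B3: | IN={c:6, e:0; rest ⊤} | OUT={c:12, d:6, e:0; rest ⊤}
  B4: | IN={e:0; rest ⊤} | OUT={e:0; rest ⊤}
  B5: | IN={e:0; rest ⊤} | OUT={a:2, e:0; rest ⊤}
  B6: | IN={a:2, e:0; rest ⊤} | OUT={a:2, e:0; rest ⊤}
  B7: | IN={a:2, e:0; rest ⊤} | OUT={a:2, e:0; rest ⊤}
  B8: | IN={e:0; rest ⊤} | OUT={a:2, e:5; rest ⊤}
  B9: | IN={a:2; rest ⊤} | OUT={a:2, b:-4; rest ⊤}

Merge at B2: IN[B2] = OUT[B1] = {a: ⊤, b: ⊤, c: ⊤, d: ⊤, e: 0, f: ⊤}
Applying B2's transfer function to that IN value gives OUT[B2] (row B2 above).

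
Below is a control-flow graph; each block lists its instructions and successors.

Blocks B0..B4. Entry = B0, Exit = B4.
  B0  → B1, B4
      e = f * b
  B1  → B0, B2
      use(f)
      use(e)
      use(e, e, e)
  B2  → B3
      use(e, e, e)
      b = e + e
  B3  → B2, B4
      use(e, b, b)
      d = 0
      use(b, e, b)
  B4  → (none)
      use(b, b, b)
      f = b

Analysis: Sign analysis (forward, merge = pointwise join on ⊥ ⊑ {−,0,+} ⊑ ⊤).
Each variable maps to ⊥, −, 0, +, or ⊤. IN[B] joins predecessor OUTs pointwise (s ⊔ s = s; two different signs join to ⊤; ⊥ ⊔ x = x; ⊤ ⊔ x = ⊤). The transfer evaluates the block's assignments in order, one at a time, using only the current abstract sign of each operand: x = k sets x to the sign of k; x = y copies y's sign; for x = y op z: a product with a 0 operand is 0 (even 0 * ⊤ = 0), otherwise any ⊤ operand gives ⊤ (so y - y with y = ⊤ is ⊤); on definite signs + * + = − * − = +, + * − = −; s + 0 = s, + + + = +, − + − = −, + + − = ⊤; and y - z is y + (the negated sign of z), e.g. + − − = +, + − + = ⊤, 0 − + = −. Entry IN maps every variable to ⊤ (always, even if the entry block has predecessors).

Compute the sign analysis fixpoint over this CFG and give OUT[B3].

Answer: {a: ⊤, b: ⊤, c: ⊤, d: 0, e: ⊤, f: ⊤}

Working:
Per-block solution:
  B0:  IN=(all ⊤)  OUT=(all ⊤)
  B1:  IN=(all ⊤)  OUT=(all ⊤)
  B2:  IN=(all ⊤)  OUT=(all ⊤)
  B3:  IN=(all ⊤)  OUT={d:0; rest ⊤}
  B4:  IN=(all ⊤)  OUT=(all ⊤)

Merge at B3: IN[B3] = OUT[B2] = {a: ⊤, b: ⊤, c: ⊤, d: ⊤, e: ⊤, f: ⊤}
Applying B3's transfer function to that IN value gives OUT[B3] (row B3 above).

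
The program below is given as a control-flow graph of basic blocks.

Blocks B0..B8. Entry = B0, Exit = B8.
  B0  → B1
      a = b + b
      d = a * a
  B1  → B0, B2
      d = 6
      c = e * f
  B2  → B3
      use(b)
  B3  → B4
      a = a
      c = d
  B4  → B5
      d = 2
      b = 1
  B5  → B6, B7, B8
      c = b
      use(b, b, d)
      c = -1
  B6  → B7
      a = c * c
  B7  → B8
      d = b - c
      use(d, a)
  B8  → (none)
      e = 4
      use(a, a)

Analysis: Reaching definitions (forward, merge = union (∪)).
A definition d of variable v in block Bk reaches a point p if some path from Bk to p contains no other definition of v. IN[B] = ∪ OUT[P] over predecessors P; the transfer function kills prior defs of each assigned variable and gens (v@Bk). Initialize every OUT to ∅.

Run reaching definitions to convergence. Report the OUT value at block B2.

Answer: {a@B0, c@B1, d@B1}

Trace:
Fixpoint table:
  B0:   IN={a@B0, c@B1, d@B1}   OUT={a@B0, c@B1, d@B0}
  B1:   IN={a@B0, c@B1, d@B0}   OUT={a@B0, c@B1, d@B1}
  B2:   IN={a@B0, c@B1, d@B1}   OUT={a@B0, c@B1, d@B1}
  B3:   IN={a@B0, c@B1, d@B1}   OUT={a@B3, c@B3, d@B1}
  B4:   IN={a@B3, c@B3, d@B1}   OUT={a@B3, b@B4, c@B3, d@B4}
  B5:   IN={a@B3, b@B4, c@B3, d@B4}   OUT={a@B3, b@B4, c@B5, d@B4}
  B6:   IN={a@B3, b@B4, c@B5, d@B4}   OUT={a@B6, b@B4, c@B5, d@B4}
  B7:   IN={a@B3, a@B6, b@B4, c@B5, d@B4}   OUT={a@B3, a@B6, b@B4, c@B5, d@B7}
  B8:   IN={a@B3, a@B6, b@B4, c@B5, d@B4, d@B7}   OUT={a@B3, a@B6, b@B4, c@B5, d@B4, d@B7, e@B8}

Merge at B2: IN[B2] = OUT[B1] = {a@B0, c@B1, d@B1}
Applying B2's transfer function to that IN value gives OUT[B2] (row B2 above).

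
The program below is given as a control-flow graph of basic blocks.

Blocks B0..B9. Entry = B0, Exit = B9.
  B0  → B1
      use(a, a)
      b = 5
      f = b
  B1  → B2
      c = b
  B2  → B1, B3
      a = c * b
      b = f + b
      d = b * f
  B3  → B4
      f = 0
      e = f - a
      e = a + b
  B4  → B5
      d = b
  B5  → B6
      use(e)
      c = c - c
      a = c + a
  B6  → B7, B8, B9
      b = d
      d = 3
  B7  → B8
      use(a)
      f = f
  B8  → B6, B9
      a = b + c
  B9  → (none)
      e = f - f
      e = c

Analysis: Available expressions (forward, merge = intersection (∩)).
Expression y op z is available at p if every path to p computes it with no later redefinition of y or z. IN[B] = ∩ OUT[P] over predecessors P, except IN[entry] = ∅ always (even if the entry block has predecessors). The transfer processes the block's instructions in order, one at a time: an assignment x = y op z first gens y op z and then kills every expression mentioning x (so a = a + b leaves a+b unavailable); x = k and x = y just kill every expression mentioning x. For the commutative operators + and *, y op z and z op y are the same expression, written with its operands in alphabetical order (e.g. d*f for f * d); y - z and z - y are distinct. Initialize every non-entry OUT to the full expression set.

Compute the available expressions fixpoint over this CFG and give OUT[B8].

Answer: {b+c}

Trace:
Converged values:
  B0:  IN={}  OUT={}
  B1:  IN={}  OUT={}
  B2:  IN={}  OUT={b*f}
  B3:  IN={b*f}  OUT={a+b, f-a}
  B4:  IN={a+b, f-a}  OUT={a+b, f-a}
  B5:  IN={a+b, f-a}  OUT={}
  B6:  IN={}  OUT={}
  B7:  IN={}  OUT={}
  B8:  IN={}  OUT={b+c}
  B9:  IN={}  OUT={f-f}

Merge at B8: IN[B8] = OUT[B6] ∩ OUT[B7] = {}
Applying B8's transfer function to that IN value gives OUT[B8] (row B8 above).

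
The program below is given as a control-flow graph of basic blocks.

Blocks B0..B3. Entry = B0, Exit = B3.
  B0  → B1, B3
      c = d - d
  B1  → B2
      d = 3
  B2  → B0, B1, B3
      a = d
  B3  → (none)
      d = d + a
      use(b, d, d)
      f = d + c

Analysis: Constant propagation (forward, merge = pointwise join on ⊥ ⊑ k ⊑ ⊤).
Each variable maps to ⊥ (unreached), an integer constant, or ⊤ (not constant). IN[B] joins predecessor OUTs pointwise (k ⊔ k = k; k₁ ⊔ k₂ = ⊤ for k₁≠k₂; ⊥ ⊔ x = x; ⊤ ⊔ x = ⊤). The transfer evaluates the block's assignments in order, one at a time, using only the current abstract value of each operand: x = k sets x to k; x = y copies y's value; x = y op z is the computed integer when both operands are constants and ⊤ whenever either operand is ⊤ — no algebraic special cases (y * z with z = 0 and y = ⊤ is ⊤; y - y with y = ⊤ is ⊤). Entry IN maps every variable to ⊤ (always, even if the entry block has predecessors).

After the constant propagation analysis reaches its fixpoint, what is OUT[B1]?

Converged values:
  B0:  IN=(all ⊤)  OUT=(all ⊤)
  B1:  IN=(all ⊤)  OUT={d:3; rest ⊤}
  B2:  IN={d:3; rest ⊤}  OUT={a:3, d:3; rest ⊤}
  B3:  IN=(all ⊤)  OUT=(all ⊤)

Merge at B1: IN[B1] = OUT[B0] ⊔ OUT[B2] = {a: ⊤, b: ⊤, c: ⊤, d: ⊤, e: ⊤, f: ⊤}
Applying B1's transfer function to that IN value gives OUT[B1] (row B1 above).

Answer: {a: ⊤, b: ⊤, c: ⊤, d: 3, e: ⊤, f: ⊤}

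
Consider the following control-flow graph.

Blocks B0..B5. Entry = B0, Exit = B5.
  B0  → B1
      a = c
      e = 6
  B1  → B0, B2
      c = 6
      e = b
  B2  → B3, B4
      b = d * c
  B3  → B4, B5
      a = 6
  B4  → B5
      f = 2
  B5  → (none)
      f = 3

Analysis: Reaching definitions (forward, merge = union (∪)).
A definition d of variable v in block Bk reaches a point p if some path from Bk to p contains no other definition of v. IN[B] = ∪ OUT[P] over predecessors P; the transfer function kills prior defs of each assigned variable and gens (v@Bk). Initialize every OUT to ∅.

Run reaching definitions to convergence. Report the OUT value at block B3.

Answer: {a@B3, b@B2, c@B1, e@B1}

Trace:
Converged values:
  B0:   IN={a@B0, c@B1, e@B1}   OUT={a@B0, c@B1, e@B0}
  B1:   IN={a@B0, c@B1, e@B0}   OUT={a@B0, c@B1, e@B1}
  B2:   IN={a@B0, c@B1, e@B1}   OUT={a@B0, b@B2, c@B1, e@B1}
  B3:   IN={a@B0, b@B2, c@B1, e@B1}   OUT={a@B3, b@B2, c@B1, e@B1}
  B4:   IN={a@B0, a@B3, b@B2, c@B1, e@B1}   OUT={a@B0, a@B3, b@B2, c@B1, e@B1, f@B4}
  B5:   IN={a@B0, a@B3, b@B2, c@B1, e@B1, f@B4}   OUT={a@B0, a@B3, b@B2, c@B1, e@B1, f@B5}

Merge at B3: IN[B3] = OUT[B2] = {a@B0, b@B2, c@B1, e@B1}
Applying B3's transfer function to that IN value gives OUT[B3] (row B3 above).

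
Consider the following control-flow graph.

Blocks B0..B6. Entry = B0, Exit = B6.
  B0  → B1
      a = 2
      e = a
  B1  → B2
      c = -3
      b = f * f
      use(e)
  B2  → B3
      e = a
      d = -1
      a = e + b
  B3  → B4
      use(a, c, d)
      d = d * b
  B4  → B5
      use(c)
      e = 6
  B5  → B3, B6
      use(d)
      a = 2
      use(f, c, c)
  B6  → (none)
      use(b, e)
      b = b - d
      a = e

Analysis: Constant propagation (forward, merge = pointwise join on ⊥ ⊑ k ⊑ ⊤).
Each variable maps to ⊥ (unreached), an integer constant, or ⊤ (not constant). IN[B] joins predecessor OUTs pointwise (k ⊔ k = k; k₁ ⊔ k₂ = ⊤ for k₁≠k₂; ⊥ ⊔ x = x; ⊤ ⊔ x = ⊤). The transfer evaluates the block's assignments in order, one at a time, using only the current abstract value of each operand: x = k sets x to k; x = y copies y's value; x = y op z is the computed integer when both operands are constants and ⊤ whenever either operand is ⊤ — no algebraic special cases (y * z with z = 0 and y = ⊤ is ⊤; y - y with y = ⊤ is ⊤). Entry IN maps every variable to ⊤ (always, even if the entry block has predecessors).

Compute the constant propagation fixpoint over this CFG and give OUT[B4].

Fixpoint table:
  B0:  IN=(all ⊤)  OUT={a:2, e:2; rest ⊤}
  B1:  IN={a:2, e:2; rest ⊤}  OUT={a:2, c:-3, e:2; rest ⊤}
  B2:  IN={a:2, c:-3, e:2; rest ⊤}  OUT={c:-3, d:-1, e:2; rest ⊤}
  B3:  IN={c:-3; rest ⊤}  OUT={c:-3; rest ⊤}
  B4:  IN={c:-3; rest ⊤}  OUT={c:-3, e:6; rest ⊤}
  B5:  IN={c:-3, e:6; rest ⊤}  OUT={a:2, c:-3, e:6; rest ⊤}
  B6:  IN={a:2, c:-3, e:6; rest ⊤}  OUT={a:6, c:-3, e:6; rest ⊤}

Merge at B4: IN[B4] = OUT[B3] = {a: ⊤, b: ⊤, c: -3, d: ⊤, e: ⊤, f: ⊤}
Applying B4's transfer function to that IN value gives OUT[B4] (row B4 above).

Answer: {a: ⊤, b: ⊤, c: -3, d: ⊤, e: 6, f: ⊤}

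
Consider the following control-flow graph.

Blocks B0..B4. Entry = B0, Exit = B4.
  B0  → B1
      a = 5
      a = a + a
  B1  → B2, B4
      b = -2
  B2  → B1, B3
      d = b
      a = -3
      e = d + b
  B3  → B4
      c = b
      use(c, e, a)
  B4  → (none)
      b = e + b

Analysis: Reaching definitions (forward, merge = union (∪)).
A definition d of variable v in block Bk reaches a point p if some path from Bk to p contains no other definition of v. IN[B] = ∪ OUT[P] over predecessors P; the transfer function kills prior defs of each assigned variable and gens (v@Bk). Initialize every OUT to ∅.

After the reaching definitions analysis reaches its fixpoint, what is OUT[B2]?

Per-block solution:
  B0: | IN={} | OUT={a@B0}
  B1: | IN={a@B0, a@B2, b@B1, d@B2, e@B2} | OUT={a@B0, a@B2, b@B1, d@B2, e@B2}
  B2: | IN={a@B0, a@B2, b@B1, d@B2, e@B2} | OUT={a@B2, b@B1, d@B2, e@B2}
  B3: | IN={a@B2, b@B1, d@B2, e@B2} | OUT={a@B2, b@B1, c@B3, d@B2, e@B2}
  B4: | IN={a@B0, a@B2, b@B1, c@B3, d@B2, e@B2} | OUT={a@B0, a@B2, b@B4, c@B3, d@B2, e@B2}

Merge at B2: IN[B2] = OUT[B1] = {a@B0, a@B2, b@B1, d@B2, e@B2}
Applying B2's transfer function to that IN value gives OUT[B2] (row B2 above).

Answer: {a@B2, b@B1, d@B2, e@B2}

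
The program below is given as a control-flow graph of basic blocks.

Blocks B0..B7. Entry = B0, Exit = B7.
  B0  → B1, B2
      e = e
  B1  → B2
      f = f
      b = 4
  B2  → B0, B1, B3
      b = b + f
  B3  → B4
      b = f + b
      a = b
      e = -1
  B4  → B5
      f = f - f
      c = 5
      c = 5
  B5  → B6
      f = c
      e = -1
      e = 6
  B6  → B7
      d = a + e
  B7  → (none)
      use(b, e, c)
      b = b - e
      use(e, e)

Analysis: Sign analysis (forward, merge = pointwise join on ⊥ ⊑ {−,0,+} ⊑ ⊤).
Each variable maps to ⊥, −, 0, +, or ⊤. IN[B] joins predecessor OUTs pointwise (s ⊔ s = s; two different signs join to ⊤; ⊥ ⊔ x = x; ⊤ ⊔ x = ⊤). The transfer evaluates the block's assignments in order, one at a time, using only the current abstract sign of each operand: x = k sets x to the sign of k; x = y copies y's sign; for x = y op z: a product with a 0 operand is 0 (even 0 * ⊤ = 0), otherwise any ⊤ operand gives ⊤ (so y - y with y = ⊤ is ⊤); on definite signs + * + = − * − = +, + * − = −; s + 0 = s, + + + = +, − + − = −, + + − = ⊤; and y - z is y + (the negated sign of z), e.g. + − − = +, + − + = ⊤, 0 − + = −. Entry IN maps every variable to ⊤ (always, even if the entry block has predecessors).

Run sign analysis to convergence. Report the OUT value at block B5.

Per-block solution:
  B0:  IN=(all ⊤)  OUT=(all ⊤)
  B1:  IN=(all ⊤)  OUT={b:+; rest ⊤}
  B2:  IN=(all ⊤)  OUT=(all ⊤)
  B3:  IN=(all ⊤)  OUT={e:-; rest ⊤}
  B4:  IN={e:-; rest ⊤}  OUT={c:+, e:-; rest ⊤}
  B5:  IN={c:+, e:-; rest ⊤}  OUT={c:+, e:+, f:+; rest ⊤}
  B6:  IN={c:+, e:+, f:+; rest ⊤}  OUT={c:+, e:+, f:+; rest ⊤}
  B7:  IN={c:+, e:+, f:+; rest ⊤}  OUT={c:+, e:+, f:+; rest ⊤}

Merge at B5: IN[B5] = OUT[B4] = {a: ⊤, b: ⊤, c: +, d: ⊤, e: -, f: ⊤}
Applying B5's transfer function to that IN value gives OUT[B5] (row B5 above).

Answer: {a: ⊤, b: ⊤, c: +, d: ⊤, e: +, f: +}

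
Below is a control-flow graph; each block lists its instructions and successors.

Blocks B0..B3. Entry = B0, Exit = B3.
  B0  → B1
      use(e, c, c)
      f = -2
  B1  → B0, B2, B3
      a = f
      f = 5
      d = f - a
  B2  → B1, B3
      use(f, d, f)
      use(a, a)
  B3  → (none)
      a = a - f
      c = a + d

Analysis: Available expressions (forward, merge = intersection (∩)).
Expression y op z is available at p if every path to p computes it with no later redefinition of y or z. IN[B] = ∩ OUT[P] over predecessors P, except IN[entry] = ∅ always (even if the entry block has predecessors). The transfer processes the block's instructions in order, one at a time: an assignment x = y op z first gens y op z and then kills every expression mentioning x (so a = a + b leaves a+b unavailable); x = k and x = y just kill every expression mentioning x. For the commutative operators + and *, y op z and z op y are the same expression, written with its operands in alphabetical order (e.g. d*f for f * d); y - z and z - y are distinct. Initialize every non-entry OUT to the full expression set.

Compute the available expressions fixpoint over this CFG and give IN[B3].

Answer: {f-a}

Derivation:
Fixpoint table:
  B0:   IN={}   OUT={}
  B1:   IN={}   OUT={f-a}
  B2:   IN={f-a}   OUT={f-a}
  B3:   IN={f-a}   OUT={a+d}

Merge at B3: IN[B3] = OUT[B1] ∩ OUT[B2] = {f-a}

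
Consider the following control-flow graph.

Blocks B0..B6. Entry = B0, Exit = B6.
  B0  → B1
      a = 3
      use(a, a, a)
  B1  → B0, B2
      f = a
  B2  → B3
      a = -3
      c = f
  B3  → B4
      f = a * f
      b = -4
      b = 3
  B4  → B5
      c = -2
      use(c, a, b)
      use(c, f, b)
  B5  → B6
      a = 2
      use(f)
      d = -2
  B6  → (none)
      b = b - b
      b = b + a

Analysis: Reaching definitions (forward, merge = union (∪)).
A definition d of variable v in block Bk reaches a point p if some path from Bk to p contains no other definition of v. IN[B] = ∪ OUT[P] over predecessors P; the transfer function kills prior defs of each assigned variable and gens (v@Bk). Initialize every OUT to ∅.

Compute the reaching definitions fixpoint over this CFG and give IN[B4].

Answer: {a@B2, b@B3, c@B2, f@B3}

Working:
Per-block solution:
  B0:  IN={a@B0, f@B1}  OUT={a@B0, f@B1}
  B1:  IN={a@B0, f@B1}  OUT={a@B0, f@B1}
  B2:  IN={a@B0, f@B1}  OUT={a@B2, c@B2, f@B1}
  B3:  IN={a@B2, c@B2, f@B1}  OUT={a@B2, b@B3, c@B2, f@B3}
  B4:  IN={a@B2, b@B3, c@B2, f@B3}  OUT={a@B2, b@B3, c@B4, f@B3}
  B5:  IN={a@B2, b@B3, c@B4, f@B3}  OUT={a@B5, b@B3, c@B4, d@B5, f@B3}
  B6:  IN={a@B5, b@B3, c@B4, d@B5, f@B3}  OUT={a@B5, b@B6, c@B4, d@B5, f@B3}

Merge at B4: IN[B4] = OUT[B3] = {a@B2, b@B3, c@B2, f@B3}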